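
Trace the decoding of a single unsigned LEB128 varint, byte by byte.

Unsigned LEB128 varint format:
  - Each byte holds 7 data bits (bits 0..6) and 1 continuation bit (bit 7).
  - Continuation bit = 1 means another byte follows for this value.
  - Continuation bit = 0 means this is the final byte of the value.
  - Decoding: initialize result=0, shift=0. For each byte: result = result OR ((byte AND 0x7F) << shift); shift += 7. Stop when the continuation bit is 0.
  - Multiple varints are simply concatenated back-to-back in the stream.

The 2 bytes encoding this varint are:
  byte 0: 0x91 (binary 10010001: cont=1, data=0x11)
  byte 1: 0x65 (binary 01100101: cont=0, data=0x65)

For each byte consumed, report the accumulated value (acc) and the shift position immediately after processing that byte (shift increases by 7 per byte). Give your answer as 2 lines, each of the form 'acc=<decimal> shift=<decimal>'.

byte 0=0x91: payload=0x11=17, contrib = 17<<0 = 17; acc -> 17, shift -> 7
byte 1=0x65: payload=0x65=101, contrib = 101<<7 = 12928; acc -> 12945, shift -> 14

Answer: acc=17 shift=7
acc=12945 shift=14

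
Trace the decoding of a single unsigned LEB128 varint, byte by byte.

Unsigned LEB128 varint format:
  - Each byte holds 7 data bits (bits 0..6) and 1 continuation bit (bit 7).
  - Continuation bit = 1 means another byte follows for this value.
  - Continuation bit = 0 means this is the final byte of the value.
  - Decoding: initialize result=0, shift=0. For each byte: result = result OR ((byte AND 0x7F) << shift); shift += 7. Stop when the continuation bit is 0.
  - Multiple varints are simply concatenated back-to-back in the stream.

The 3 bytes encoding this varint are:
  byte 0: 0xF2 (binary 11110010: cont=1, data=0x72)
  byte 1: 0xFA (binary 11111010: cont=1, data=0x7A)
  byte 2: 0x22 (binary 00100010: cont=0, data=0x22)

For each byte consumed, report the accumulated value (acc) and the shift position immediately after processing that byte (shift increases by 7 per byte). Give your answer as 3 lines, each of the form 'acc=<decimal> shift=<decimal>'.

Answer: acc=114 shift=7
acc=15730 shift=14
acc=572786 shift=21

Derivation:
byte 0=0xF2: payload=0x72=114, contrib = 114<<0 = 114; acc -> 114, shift -> 7
byte 1=0xFA: payload=0x7A=122, contrib = 122<<7 = 15616; acc -> 15730, shift -> 14
byte 2=0x22: payload=0x22=34, contrib = 34<<14 = 557056; acc -> 572786, shift -> 21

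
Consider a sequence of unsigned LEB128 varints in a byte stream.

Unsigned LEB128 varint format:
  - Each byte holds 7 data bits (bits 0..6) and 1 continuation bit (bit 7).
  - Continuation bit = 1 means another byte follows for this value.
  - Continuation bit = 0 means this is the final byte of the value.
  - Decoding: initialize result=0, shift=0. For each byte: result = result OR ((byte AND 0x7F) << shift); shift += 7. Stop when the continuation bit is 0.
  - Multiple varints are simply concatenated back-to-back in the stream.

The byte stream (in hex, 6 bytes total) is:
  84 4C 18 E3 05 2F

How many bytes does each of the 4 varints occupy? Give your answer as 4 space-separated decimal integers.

  byte[0]=0x84 cont=1 payload=0x04=4: acc |= 4<<0 -> acc=4 shift=7
  byte[1]=0x4C cont=0 payload=0x4C=76: acc |= 76<<7 -> acc=9732 shift=14 [end]
Varint 1: bytes[0:2] = 84 4C -> value 9732 (2 byte(s))
  byte[2]=0x18 cont=0 payload=0x18=24: acc |= 24<<0 -> acc=24 shift=7 [end]
Varint 2: bytes[2:3] = 18 -> value 24 (1 byte(s))
  byte[3]=0xE3 cont=1 payload=0x63=99: acc |= 99<<0 -> acc=99 shift=7
  byte[4]=0x05 cont=0 payload=0x05=5: acc |= 5<<7 -> acc=739 shift=14 [end]
Varint 3: bytes[3:5] = E3 05 -> value 739 (2 byte(s))
  byte[5]=0x2F cont=0 payload=0x2F=47: acc |= 47<<0 -> acc=47 shift=7 [end]
Varint 4: bytes[5:6] = 2F -> value 47 (1 byte(s))

Answer: 2 1 2 1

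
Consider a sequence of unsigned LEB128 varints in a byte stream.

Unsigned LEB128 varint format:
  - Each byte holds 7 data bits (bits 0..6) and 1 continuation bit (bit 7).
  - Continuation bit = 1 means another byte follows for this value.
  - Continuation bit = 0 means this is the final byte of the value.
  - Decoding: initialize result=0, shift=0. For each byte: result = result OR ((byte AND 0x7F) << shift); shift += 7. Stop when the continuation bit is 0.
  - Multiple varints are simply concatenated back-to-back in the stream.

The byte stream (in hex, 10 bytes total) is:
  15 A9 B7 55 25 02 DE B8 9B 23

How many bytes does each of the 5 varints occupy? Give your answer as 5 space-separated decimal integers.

Answer: 1 3 1 1 4

Derivation:
  byte[0]=0x15 cont=0 payload=0x15=21: acc |= 21<<0 -> acc=21 shift=7 [end]
Varint 1: bytes[0:1] = 15 -> value 21 (1 byte(s))
  byte[1]=0xA9 cont=1 payload=0x29=41: acc |= 41<<0 -> acc=41 shift=7
  byte[2]=0xB7 cont=1 payload=0x37=55: acc |= 55<<7 -> acc=7081 shift=14
  byte[3]=0x55 cont=0 payload=0x55=85: acc |= 85<<14 -> acc=1399721 shift=21 [end]
Varint 2: bytes[1:4] = A9 B7 55 -> value 1399721 (3 byte(s))
  byte[4]=0x25 cont=0 payload=0x25=37: acc |= 37<<0 -> acc=37 shift=7 [end]
Varint 3: bytes[4:5] = 25 -> value 37 (1 byte(s))
  byte[5]=0x02 cont=0 payload=0x02=2: acc |= 2<<0 -> acc=2 shift=7 [end]
Varint 4: bytes[5:6] = 02 -> value 2 (1 byte(s))
  byte[6]=0xDE cont=1 payload=0x5E=94: acc |= 94<<0 -> acc=94 shift=7
  byte[7]=0xB8 cont=1 payload=0x38=56: acc |= 56<<7 -> acc=7262 shift=14
  byte[8]=0x9B cont=1 payload=0x1B=27: acc |= 27<<14 -> acc=449630 shift=21
  byte[9]=0x23 cont=0 payload=0x23=35: acc |= 35<<21 -> acc=73849950 shift=28 [end]
Varint 5: bytes[6:10] = DE B8 9B 23 -> value 73849950 (4 byte(s))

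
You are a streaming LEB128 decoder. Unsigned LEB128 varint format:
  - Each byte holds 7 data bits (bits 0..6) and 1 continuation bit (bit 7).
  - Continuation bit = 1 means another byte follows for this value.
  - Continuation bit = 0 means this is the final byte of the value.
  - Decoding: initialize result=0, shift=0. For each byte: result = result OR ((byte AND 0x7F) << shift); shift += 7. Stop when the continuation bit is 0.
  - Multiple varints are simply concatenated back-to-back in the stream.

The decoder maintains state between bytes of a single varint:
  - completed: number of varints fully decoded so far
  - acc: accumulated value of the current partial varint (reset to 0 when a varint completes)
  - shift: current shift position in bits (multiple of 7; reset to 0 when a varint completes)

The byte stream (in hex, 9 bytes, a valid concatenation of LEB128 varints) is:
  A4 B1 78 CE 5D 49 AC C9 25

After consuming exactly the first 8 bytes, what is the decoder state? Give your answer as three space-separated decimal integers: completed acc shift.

byte[0]=0xA4 cont=1 payload=0x24: acc |= 36<<0 -> completed=0 acc=36 shift=7
byte[1]=0xB1 cont=1 payload=0x31: acc |= 49<<7 -> completed=0 acc=6308 shift=14
byte[2]=0x78 cont=0 payload=0x78: varint #1 complete (value=1972388); reset -> completed=1 acc=0 shift=0
byte[3]=0xCE cont=1 payload=0x4E: acc |= 78<<0 -> completed=1 acc=78 shift=7
byte[4]=0x5D cont=0 payload=0x5D: varint #2 complete (value=11982); reset -> completed=2 acc=0 shift=0
byte[5]=0x49 cont=0 payload=0x49: varint #3 complete (value=73); reset -> completed=3 acc=0 shift=0
byte[6]=0xAC cont=1 payload=0x2C: acc |= 44<<0 -> completed=3 acc=44 shift=7
byte[7]=0xC9 cont=1 payload=0x49: acc |= 73<<7 -> completed=3 acc=9388 shift=14

Answer: 3 9388 14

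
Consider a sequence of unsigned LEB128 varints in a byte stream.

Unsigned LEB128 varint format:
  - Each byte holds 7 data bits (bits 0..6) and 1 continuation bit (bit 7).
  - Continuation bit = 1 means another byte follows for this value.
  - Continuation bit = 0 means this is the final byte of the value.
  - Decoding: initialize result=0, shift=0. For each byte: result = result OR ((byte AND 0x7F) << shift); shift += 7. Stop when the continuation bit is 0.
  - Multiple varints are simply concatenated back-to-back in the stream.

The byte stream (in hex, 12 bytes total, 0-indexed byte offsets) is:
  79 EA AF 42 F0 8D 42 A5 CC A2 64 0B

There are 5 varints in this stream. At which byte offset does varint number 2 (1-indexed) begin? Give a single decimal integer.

  byte[0]=0x79 cont=0 payload=0x79=121: acc |= 121<<0 -> acc=121 shift=7 [end]
Varint 1: bytes[0:1] = 79 -> value 121 (1 byte(s))
  byte[1]=0xEA cont=1 payload=0x6A=106: acc |= 106<<0 -> acc=106 shift=7
  byte[2]=0xAF cont=1 payload=0x2F=47: acc |= 47<<7 -> acc=6122 shift=14
  byte[3]=0x42 cont=0 payload=0x42=66: acc |= 66<<14 -> acc=1087466 shift=21 [end]
Varint 2: bytes[1:4] = EA AF 42 -> value 1087466 (3 byte(s))
  byte[4]=0xF0 cont=1 payload=0x70=112: acc |= 112<<0 -> acc=112 shift=7
  byte[5]=0x8D cont=1 payload=0x0D=13: acc |= 13<<7 -> acc=1776 shift=14
  byte[6]=0x42 cont=0 payload=0x42=66: acc |= 66<<14 -> acc=1083120 shift=21 [end]
Varint 3: bytes[4:7] = F0 8D 42 -> value 1083120 (3 byte(s))
  byte[7]=0xA5 cont=1 payload=0x25=37: acc |= 37<<0 -> acc=37 shift=7
  byte[8]=0xCC cont=1 payload=0x4C=76: acc |= 76<<7 -> acc=9765 shift=14
  byte[9]=0xA2 cont=1 payload=0x22=34: acc |= 34<<14 -> acc=566821 shift=21
  byte[10]=0x64 cont=0 payload=0x64=100: acc |= 100<<21 -> acc=210282021 shift=28 [end]
Varint 4: bytes[7:11] = A5 CC A2 64 -> value 210282021 (4 byte(s))
  byte[11]=0x0B cont=0 payload=0x0B=11: acc |= 11<<0 -> acc=11 shift=7 [end]
Varint 5: bytes[11:12] = 0B -> value 11 (1 byte(s))

Answer: 1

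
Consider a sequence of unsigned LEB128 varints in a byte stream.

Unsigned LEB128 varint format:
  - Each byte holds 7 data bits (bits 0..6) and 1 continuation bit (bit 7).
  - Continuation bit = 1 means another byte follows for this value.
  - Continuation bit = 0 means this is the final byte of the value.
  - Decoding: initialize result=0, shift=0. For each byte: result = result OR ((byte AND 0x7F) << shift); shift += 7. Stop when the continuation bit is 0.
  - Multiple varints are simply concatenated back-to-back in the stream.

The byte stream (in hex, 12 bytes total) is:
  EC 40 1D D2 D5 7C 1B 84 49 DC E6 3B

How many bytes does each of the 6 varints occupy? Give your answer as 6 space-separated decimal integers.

Answer: 2 1 3 1 2 3

Derivation:
  byte[0]=0xEC cont=1 payload=0x6C=108: acc |= 108<<0 -> acc=108 shift=7
  byte[1]=0x40 cont=0 payload=0x40=64: acc |= 64<<7 -> acc=8300 shift=14 [end]
Varint 1: bytes[0:2] = EC 40 -> value 8300 (2 byte(s))
  byte[2]=0x1D cont=0 payload=0x1D=29: acc |= 29<<0 -> acc=29 shift=7 [end]
Varint 2: bytes[2:3] = 1D -> value 29 (1 byte(s))
  byte[3]=0xD2 cont=1 payload=0x52=82: acc |= 82<<0 -> acc=82 shift=7
  byte[4]=0xD5 cont=1 payload=0x55=85: acc |= 85<<7 -> acc=10962 shift=14
  byte[5]=0x7C cont=0 payload=0x7C=124: acc |= 124<<14 -> acc=2042578 shift=21 [end]
Varint 3: bytes[3:6] = D2 D5 7C -> value 2042578 (3 byte(s))
  byte[6]=0x1B cont=0 payload=0x1B=27: acc |= 27<<0 -> acc=27 shift=7 [end]
Varint 4: bytes[6:7] = 1B -> value 27 (1 byte(s))
  byte[7]=0x84 cont=1 payload=0x04=4: acc |= 4<<0 -> acc=4 shift=7
  byte[8]=0x49 cont=0 payload=0x49=73: acc |= 73<<7 -> acc=9348 shift=14 [end]
Varint 5: bytes[7:9] = 84 49 -> value 9348 (2 byte(s))
  byte[9]=0xDC cont=1 payload=0x5C=92: acc |= 92<<0 -> acc=92 shift=7
  byte[10]=0xE6 cont=1 payload=0x66=102: acc |= 102<<7 -> acc=13148 shift=14
  byte[11]=0x3B cont=0 payload=0x3B=59: acc |= 59<<14 -> acc=979804 shift=21 [end]
Varint 6: bytes[9:12] = DC E6 3B -> value 979804 (3 byte(s))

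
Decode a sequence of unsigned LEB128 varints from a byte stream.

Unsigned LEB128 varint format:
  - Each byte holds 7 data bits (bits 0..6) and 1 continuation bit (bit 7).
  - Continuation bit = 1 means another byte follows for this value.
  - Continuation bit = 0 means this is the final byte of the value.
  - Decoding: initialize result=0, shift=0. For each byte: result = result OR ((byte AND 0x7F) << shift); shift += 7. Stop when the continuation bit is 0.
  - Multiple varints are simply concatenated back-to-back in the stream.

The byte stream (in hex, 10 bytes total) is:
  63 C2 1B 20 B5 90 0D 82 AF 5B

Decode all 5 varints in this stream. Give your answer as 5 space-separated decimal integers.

Answer: 99 3522 32 215093 1496962

Derivation:
  byte[0]=0x63 cont=0 payload=0x63=99: acc |= 99<<0 -> acc=99 shift=7 [end]
Varint 1: bytes[0:1] = 63 -> value 99 (1 byte(s))
  byte[1]=0xC2 cont=1 payload=0x42=66: acc |= 66<<0 -> acc=66 shift=7
  byte[2]=0x1B cont=0 payload=0x1B=27: acc |= 27<<7 -> acc=3522 shift=14 [end]
Varint 2: bytes[1:3] = C2 1B -> value 3522 (2 byte(s))
  byte[3]=0x20 cont=0 payload=0x20=32: acc |= 32<<0 -> acc=32 shift=7 [end]
Varint 3: bytes[3:4] = 20 -> value 32 (1 byte(s))
  byte[4]=0xB5 cont=1 payload=0x35=53: acc |= 53<<0 -> acc=53 shift=7
  byte[5]=0x90 cont=1 payload=0x10=16: acc |= 16<<7 -> acc=2101 shift=14
  byte[6]=0x0D cont=0 payload=0x0D=13: acc |= 13<<14 -> acc=215093 shift=21 [end]
Varint 4: bytes[4:7] = B5 90 0D -> value 215093 (3 byte(s))
  byte[7]=0x82 cont=1 payload=0x02=2: acc |= 2<<0 -> acc=2 shift=7
  byte[8]=0xAF cont=1 payload=0x2F=47: acc |= 47<<7 -> acc=6018 shift=14
  byte[9]=0x5B cont=0 payload=0x5B=91: acc |= 91<<14 -> acc=1496962 shift=21 [end]
Varint 5: bytes[7:10] = 82 AF 5B -> value 1496962 (3 byte(s))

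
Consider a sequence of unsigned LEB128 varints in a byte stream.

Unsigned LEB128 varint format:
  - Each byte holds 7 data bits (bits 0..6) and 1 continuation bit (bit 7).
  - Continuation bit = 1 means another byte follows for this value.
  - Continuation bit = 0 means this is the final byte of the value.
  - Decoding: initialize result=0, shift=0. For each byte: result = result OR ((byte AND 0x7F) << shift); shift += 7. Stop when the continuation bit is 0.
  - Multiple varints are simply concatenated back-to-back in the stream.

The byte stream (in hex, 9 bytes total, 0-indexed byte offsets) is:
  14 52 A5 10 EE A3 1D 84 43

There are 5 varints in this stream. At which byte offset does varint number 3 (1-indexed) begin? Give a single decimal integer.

Answer: 2

Derivation:
  byte[0]=0x14 cont=0 payload=0x14=20: acc |= 20<<0 -> acc=20 shift=7 [end]
Varint 1: bytes[0:1] = 14 -> value 20 (1 byte(s))
  byte[1]=0x52 cont=0 payload=0x52=82: acc |= 82<<0 -> acc=82 shift=7 [end]
Varint 2: bytes[1:2] = 52 -> value 82 (1 byte(s))
  byte[2]=0xA5 cont=1 payload=0x25=37: acc |= 37<<0 -> acc=37 shift=7
  byte[3]=0x10 cont=0 payload=0x10=16: acc |= 16<<7 -> acc=2085 shift=14 [end]
Varint 3: bytes[2:4] = A5 10 -> value 2085 (2 byte(s))
  byte[4]=0xEE cont=1 payload=0x6E=110: acc |= 110<<0 -> acc=110 shift=7
  byte[5]=0xA3 cont=1 payload=0x23=35: acc |= 35<<7 -> acc=4590 shift=14
  byte[6]=0x1D cont=0 payload=0x1D=29: acc |= 29<<14 -> acc=479726 shift=21 [end]
Varint 4: bytes[4:7] = EE A3 1D -> value 479726 (3 byte(s))
  byte[7]=0x84 cont=1 payload=0x04=4: acc |= 4<<0 -> acc=4 shift=7
  byte[8]=0x43 cont=0 payload=0x43=67: acc |= 67<<7 -> acc=8580 shift=14 [end]
Varint 5: bytes[7:9] = 84 43 -> value 8580 (2 byte(s))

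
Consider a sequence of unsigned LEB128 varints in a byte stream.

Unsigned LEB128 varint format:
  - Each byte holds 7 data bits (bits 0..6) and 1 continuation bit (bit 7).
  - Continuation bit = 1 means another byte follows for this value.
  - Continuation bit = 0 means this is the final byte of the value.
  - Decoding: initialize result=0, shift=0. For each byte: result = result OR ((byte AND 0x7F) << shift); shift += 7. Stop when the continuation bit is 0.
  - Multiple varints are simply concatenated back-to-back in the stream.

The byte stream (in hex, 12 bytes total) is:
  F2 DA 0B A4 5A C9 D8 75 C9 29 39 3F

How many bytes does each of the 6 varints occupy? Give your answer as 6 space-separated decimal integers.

Answer: 3 2 3 2 1 1

Derivation:
  byte[0]=0xF2 cont=1 payload=0x72=114: acc |= 114<<0 -> acc=114 shift=7
  byte[1]=0xDA cont=1 payload=0x5A=90: acc |= 90<<7 -> acc=11634 shift=14
  byte[2]=0x0B cont=0 payload=0x0B=11: acc |= 11<<14 -> acc=191858 shift=21 [end]
Varint 1: bytes[0:3] = F2 DA 0B -> value 191858 (3 byte(s))
  byte[3]=0xA4 cont=1 payload=0x24=36: acc |= 36<<0 -> acc=36 shift=7
  byte[4]=0x5A cont=0 payload=0x5A=90: acc |= 90<<7 -> acc=11556 shift=14 [end]
Varint 2: bytes[3:5] = A4 5A -> value 11556 (2 byte(s))
  byte[5]=0xC9 cont=1 payload=0x49=73: acc |= 73<<0 -> acc=73 shift=7
  byte[6]=0xD8 cont=1 payload=0x58=88: acc |= 88<<7 -> acc=11337 shift=14
  byte[7]=0x75 cont=0 payload=0x75=117: acc |= 117<<14 -> acc=1928265 shift=21 [end]
Varint 3: bytes[5:8] = C9 D8 75 -> value 1928265 (3 byte(s))
  byte[8]=0xC9 cont=1 payload=0x49=73: acc |= 73<<0 -> acc=73 shift=7
  byte[9]=0x29 cont=0 payload=0x29=41: acc |= 41<<7 -> acc=5321 shift=14 [end]
Varint 4: bytes[8:10] = C9 29 -> value 5321 (2 byte(s))
  byte[10]=0x39 cont=0 payload=0x39=57: acc |= 57<<0 -> acc=57 shift=7 [end]
Varint 5: bytes[10:11] = 39 -> value 57 (1 byte(s))
  byte[11]=0x3F cont=0 payload=0x3F=63: acc |= 63<<0 -> acc=63 shift=7 [end]
Varint 6: bytes[11:12] = 3F -> value 63 (1 byte(s))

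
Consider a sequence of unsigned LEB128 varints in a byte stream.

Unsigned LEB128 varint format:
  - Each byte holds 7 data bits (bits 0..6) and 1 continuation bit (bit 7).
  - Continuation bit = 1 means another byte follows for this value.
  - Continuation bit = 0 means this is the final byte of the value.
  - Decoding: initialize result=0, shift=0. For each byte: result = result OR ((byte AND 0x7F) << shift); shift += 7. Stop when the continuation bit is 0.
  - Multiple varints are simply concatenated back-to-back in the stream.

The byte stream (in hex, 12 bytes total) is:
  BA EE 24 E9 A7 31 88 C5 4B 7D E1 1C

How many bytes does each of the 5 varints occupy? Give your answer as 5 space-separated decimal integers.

  byte[0]=0xBA cont=1 payload=0x3A=58: acc |= 58<<0 -> acc=58 shift=7
  byte[1]=0xEE cont=1 payload=0x6E=110: acc |= 110<<7 -> acc=14138 shift=14
  byte[2]=0x24 cont=0 payload=0x24=36: acc |= 36<<14 -> acc=603962 shift=21 [end]
Varint 1: bytes[0:3] = BA EE 24 -> value 603962 (3 byte(s))
  byte[3]=0xE9 cont=1 payload=0x69=105: acc |= 105<<0 -> acc=105 shift=7
  byte[4]=0xA7 cont=1 payload=0x27=39: acc |= 39<<7 -> acc=5097 shift=14
  byte[5]=0x31 cont=0 payload=0x31=49: acc |= 49<<14 -> acc=807913 shift=21 [end]
Varint 2: bytes[3:6] = E9 A7 31 -> value 807913 (3 byte(s))
  byte[6]=0x88 cont=1 payload=0x08=8: acc |= 8<<0 -> acc=8 shift=7
  byte[7]=0xC5 cont=1 payload=0x45=69: acc |= 69<<7 -> acc=8840 shift=14
  byte[8]=0x4B cont=0 payload=0x4B=75: acc |= 75<<14 -> acc=1237640 shift=21 [end]
Varint 3: bytes[6:9] = 88 C5 4B -> value 1237640 (3 byte(s))
  byte[9]=0x7D cont=0 payload=0x7D=125: acc |= 125<<0 -> acc=125 shift=7 [end]
Varint 4: bytes[9:10] = 7D -> value 125 (1 byte(s))
  byte[10]=0xE1 cont=1 payload=0x61=97: acc |= 97<<0 -> acc=97 shift=7
  byte[11]=0x1C cont=0 payload=0x1C=28: acc |= 28<<7 -> acc=3681 shift=14 [end]
Varint 5: bytes[10:12] = E1 1C -> value 3681 (2 byte(s))

Answer: 3 3 3 1 2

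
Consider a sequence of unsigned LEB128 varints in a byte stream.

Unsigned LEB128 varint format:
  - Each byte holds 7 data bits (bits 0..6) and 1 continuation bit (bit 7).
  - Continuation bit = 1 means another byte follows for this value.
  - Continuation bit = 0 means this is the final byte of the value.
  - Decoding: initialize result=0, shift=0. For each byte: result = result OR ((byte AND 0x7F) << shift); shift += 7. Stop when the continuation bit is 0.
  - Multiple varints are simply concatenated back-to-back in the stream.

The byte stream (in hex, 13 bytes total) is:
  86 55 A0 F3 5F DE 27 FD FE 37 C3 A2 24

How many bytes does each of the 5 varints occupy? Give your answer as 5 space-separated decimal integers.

  byte[0]=0x86 cont=1 payload=0x06=6: acc |= 6<<0 -> acc=6 shift=7
  byte[1]=0x55 cont=0 payload=0x55=85: acc |= 85<<7 -> acc=10886 shift=14 [end]
Varint 1: bytes[0:2] = 86 55 -> value 10886 (2 byte(s))
  byte[2]=0xA0 cont=1 payload=0x20=32: acc |= 32<<0 -> acc=32 shift=7
  byte[3]=0xF3 cont=1 payload=0x73=115: acc |= 115<<7 -> acc=14752 shift=14
  byte[4]=0x5F cont=0 payload=0x5F=95: acc |= 95<<14 -> acc=1571232 shift=21 [end]
Varint 2: bytes[2:5] = A0 F3 5F -> value 1571232 (3 byte(s))
  byte[5]=0xDE cont=1 payload=0x5E=94: acc |= 94<<0 -> acc=94 shift=7
  byte[6]=0x27 cont=0 payload=0x27=39: acc |= 39<<7 -> acc=5086 shift=14 [end]
Varint 3: bytes[5:7] = DE 27 -> value 5086 (2 byte(s))
  byte[7]=0xFD cont=1 payload=0x7D=125: acc |= 125<<0 -> acc=125 shift=7
  byte[8]=0xFE cont=1 payload=0x7E=126: acc |= 126<<7 -> acc=16253 shift=14
  byte[9]=0x37 cont=0 payload=0x37=55: acc |= 55<<14 -> acc=917373 shift=21 [end]
Varint 4: bytes[7:10] = FD FE 37 -> value 917373 (3 byte(s))
  byte[10]=0xC3 cont=1 payload=0x43=67: acc |= 67<<0 -> acc=67 shift=7
  byte[11]=0xA2 cont=1 payload=0x22=34: acc |= 34<<7 -> acc=4419 shift=14
  byte[12]=0x24 cont=0 payload=0x24=36: acc |= 36<<14 -> acc=594243 shift=21 [end]
Varint 5: bytes[10:13] = C3 A2 24 -> value 594243 (3 byte(s))

Answer: 2 3 2 3 3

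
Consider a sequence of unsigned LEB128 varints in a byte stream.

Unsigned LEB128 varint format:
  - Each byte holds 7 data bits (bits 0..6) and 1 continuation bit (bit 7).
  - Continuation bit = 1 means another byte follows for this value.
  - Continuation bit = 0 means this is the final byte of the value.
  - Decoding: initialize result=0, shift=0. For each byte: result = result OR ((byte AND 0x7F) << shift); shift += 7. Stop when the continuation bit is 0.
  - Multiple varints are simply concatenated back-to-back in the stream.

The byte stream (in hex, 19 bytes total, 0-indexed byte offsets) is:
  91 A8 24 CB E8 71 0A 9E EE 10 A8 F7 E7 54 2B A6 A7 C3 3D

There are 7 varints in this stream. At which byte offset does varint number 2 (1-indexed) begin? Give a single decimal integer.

Answer: 3

Derivation:
  byte[0]=0x91 cont=1 payload=0x11=17: acc |= 17<<0 -> acc=17 shift=7
  byte[1]=0xA8 cont=1 payload=0x28=40: acc |= 40<<7 -> acc=5137 shift=14
  byte[2]=0x24 cont=0 payload=0x24=36: acc |= 36<<14 -> acc=594961 shift=21 [end]
Varint 1: bytes[0:3] = 91 A8 24 -> value 594961 (3 byte(s))
  byte[3]=0xCB cont=1 payload=0x4B=75: acc |= 75<<0 -> acc=75 shift=7
  byte[4]=0xE8 cont=1 payload=0x68=104: acc |= 104<<7 -> acc=13387 shift=14
  byte[5]=0x71 cont=0 payload=0x71=113: acc |= 113<<14 -> acc=1864779 shift=21 [end]
Varint 2: bytes[3:6] = CB E8 71 -> value 1864779 (3 byte(s))
  byte[6]=0x0A cont=0 payload=0x0A=10: acc |= 10<<0 -> acc=10 shift=7 [end]
Varint 3: bytes[6:7] = 0A -> value 10 (1 byte(s))
  byte[7]=0x9E cont=1 payload=0x1E=30: acc |= 30<<0 -> acc=30 shift=7
  byte[8]=0xEE cont=1 payload=0x6E=110: acc |= 110<<7 -> acc=14110 shift=14
  byte[9]=0x10 cont=0 payload=0x10=16: acc |= 16<<14 -> acc=276254 shift=21 [end]
Varint 4: bytes[7:10] = 9E EE 10 -> value 276254 (3 byte(s))
  byte[10]=0xA8 cont=1 payload=0x28=40: acc |= 40<<0 -> acc=40 shift=7
  byte[11]=0xF7 cont=1 payload=0x77=119: acc |= 119<<7 -> acc=15272 shift=14
  byte[12]=0xE7 cont=1 payload=0x67=103: acc |= 103<<14 -> acc=1702824 shift=21
  byte[13]=0x54 cont=0 payload=0x54=84: acc |= 84<<21 -> acc=177863592 shift=28 [end]
Varint 5: bytes[10:14] = A8 F7 E7 54 -> value 177863592 (4 byte(s))
  byte[14]=0x2B cont=0 payload=0x2B=43: acc |= 43<<0 -> acc=43 shift=7 [end]
Varint 6: bytes[14:15] = 2B -> value 43 (1 byte(s))
  byte[15]=0xA6 cont=1 payload=0x26=38: acc |= 38<<0 -> acc=38 shift=7
  byte[16]=0xA7 cont=1 payload=0x27=39: acc |= 39<<7 -> acc=5030 shift=14
  byte[17]=0xC3 cont=1 payload=0x43=67: acc |= 67<<14 -> acc=1102758 shift=21
  byte[18]=0x3D cont=0 payload=0x3D=61: acc |= 61<<21 -> acc=129029030 shift=28 [end]
Varint 7: bytes[15:19] = A6 A7 C3 3D -> value 129029030 (4 byte(s))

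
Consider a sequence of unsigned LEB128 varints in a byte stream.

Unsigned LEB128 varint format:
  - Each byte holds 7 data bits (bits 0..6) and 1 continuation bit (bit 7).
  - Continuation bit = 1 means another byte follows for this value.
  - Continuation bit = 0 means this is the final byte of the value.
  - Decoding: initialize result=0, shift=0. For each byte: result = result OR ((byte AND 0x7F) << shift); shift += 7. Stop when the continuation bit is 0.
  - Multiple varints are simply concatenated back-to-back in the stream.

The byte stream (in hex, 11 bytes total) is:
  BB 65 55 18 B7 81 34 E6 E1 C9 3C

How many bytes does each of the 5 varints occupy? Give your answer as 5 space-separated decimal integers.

Answer: 2 1 1 3 4

Derivation:
  byte[0]=0xBB cont=1 payload=0x3B=59: acc |= 59<<0 -> acc=59 shift=7
  byte[1]=0x65 cont=0 payload=0x65=101: acc |= 101<<7 -> acc=12987 shift=14 [end]
Varint 1: bytes[0:2] = BB 65 -> value 12987 (2 byte(s))
  byte[2]=0x55 cont=0 payload=0x55=85: acc |= 85<<0 -> acc=85 shift=7 [end]
Varint 2: bytes[2:3] = 55 -> value 85 (1 byte(s))
  byte[3]=0x18 cont=0 payload=0x18=24: acc |= 24<<0 -> acc=24 shift=7 [end]
Varint 3: bytes[3:4] = 18 -> value 24 (1 byte(s))
  byte[4]=0xB7 cont=1 payload=0x37=55: acc |= 55<<0 -> acc=55 shift=7
  byte[5]=0x81 cont=1 payload=0x01=1: acc |= 1<<7 -> acc=183 shift=14
  byte[6]=0x34 cont=0 payload=0x34=52: acc |= 52<<14 -> acc=852151 shift=21 [end]
Varint 4: bytes[4:7] = B7 81 34 -> value 852151 (3 byte(s))
  byte[7]=0xE6 cont=1 payload=0x66=102: acc |= 102<<0 -> acc=102 shift=7
  byte[8]=0xE1 cont=1 payload=0x61=97: acc |= 97<<7 -> acc=12518 shift=14
  byte[9]=0xC9 cont=1 payload=0x49=73: acc |= 73<<14 -> acc=1208550 shift=21
  byte[10]=0x3C cont=0 payload=0x3C=60: acc |= 60<<21 -> acc=127037670 shift=28 [end]
Varint 5: bytes[7:11] = E6 E1 C9 3C -> value 127037670 (4 byte(s))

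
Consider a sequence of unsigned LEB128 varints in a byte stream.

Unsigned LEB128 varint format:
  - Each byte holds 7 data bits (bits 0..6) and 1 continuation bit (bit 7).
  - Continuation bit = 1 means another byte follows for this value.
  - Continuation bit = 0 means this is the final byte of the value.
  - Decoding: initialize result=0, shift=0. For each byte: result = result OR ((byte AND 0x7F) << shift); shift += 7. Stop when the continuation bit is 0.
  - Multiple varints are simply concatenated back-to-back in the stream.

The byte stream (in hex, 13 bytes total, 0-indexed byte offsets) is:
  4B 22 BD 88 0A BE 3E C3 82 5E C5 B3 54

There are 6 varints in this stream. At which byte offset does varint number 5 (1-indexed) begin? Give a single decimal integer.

  byte[0]=0x4B cont=0 payload=0x4B=75: acc |= 75<<0 -> acc=75 shift=7 [end]
Varint 1: bytes[0:1] = 4B -> value 75 (1 byte(s))
  byte[1]=0x22 cont=0 payload=0x22=34: acc |= 34<<0 -> acc=34 shift=7 [end]
Varint 2: bytes[1:2] = 22 -> value 34 (1 byte(s))
  byte[2]=0xBD cont=1 payload=0x3D=61: acc |= 61<<0 -> acc=61 shift=7
  byte[3]=0x88 cont=1 payload=0x08=8: acc |= 8<<7 -> acc=1085 shift=14
  byte[4]=0x0A cont=0 payload=0x0A=10: acc |= 10<<14 -> acc=164925 shift=21 [end]
Varint 3: bytes[2:5] = BD 88 0A -> value 164925 (3 byte(s))
  byte[5]=0xBE cont=1 payload=0x3E=62: acc |= 62<<0 -> acc=62 shift=7
  byte[6]=0x3E cont=0 payload=0x3E=62: acc |= 62<<7 -> acc=7998 shift=14 [end]
Varint 4: bytes[5:7] = BE 3E -> value 7998 (2 byte(s))
  byte[7]=0xC3 cont=1 payload=0x43=67: acc |= 67<<0 -> acc=67 shift=7
  byte[8]=0x82 cont=1 payload=0x02=2: acc |= 2<<7 -> acc=323 shift=14
  byte[9]=0x5E cont=0 payload=0x5E=94: acc |= 94<<14 -> acc=1540419 shift=21 [end]
Varint 5: bytes[7:10] = C3 82 5E -> value 1540419 (3 byte(s))
  byte[10]=0xC5 cont=1 payload=0x45=69: acc |= 69<<0 -> acc=69 shift=7
  byte[11]=0xB3 cont=1 payload=0x33=51: acc |= 51<<7 -> acc=6597 shift=14
  byte[12]=0x54 cont=0 payload=0x54=84: acc |= 84<<14 -> acc=1382853 shift=21 [end]
Varint 6: bytes[10:13] = C5 B3 54 -> value 1382853 (3 byte(s))

Answer: 7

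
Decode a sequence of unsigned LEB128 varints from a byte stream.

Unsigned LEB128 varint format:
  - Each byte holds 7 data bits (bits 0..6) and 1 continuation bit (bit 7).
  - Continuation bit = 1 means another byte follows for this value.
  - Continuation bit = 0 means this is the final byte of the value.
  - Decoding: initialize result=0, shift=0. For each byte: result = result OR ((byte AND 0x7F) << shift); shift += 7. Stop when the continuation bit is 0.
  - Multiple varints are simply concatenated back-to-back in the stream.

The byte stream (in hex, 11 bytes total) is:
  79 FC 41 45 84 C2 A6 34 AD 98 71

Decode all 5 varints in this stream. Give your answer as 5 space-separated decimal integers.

Answer: 121 8444 69 109682948 1854509

Derivation:
  byte[0]=0x79 cont=0 payload=0x79=121: acc |= 121<<0 -> acc=121 shift=7 [end]
Varint 1: bytes[0:1] = 79 -> value 121 (1 byte(s))
  byte[1]=0xFC cont=1 payload=0x7C=124: acc |= 124<<0 -> acc=124 shift=7
  byte[2]=0x41 cont=0 payload=0x41=65: acc |= 65<<7 -> acc=8444 shift=14 [end]
Varint 2: bytes[1:3] = FC 41 -> value 8444 (2 byte(s))
  byte[3]=0x45 cont=0 payload=0x45=69: acc |= 69<<0 -> acc=69 shift=7 [end]
Varint 3: bytes[3:4] = 45 -> value 69 (1 byte(s))
  byte[4]=0x84 cont=1 payload=0x04=4: acc |= 4<<0 -> acc=4 shift=7
  byte[5]=0xC2 cont=1 payload=0x42=66: acc |= 66<<7 -> acc=8452 shift=14
  byte[6]=0xA6 cont=1 payload=0x26=38: acc |= 38<<14 -> acc=631044 shift=21
  byte[7]=0x34 cont=0 payload=0x34=52: acc |= 52<<21 -> acc=109682948 shift=28 [end]
Varint 4: bytes[4:8] = 84 C2 A6 34 -> value 109682948 (4 byte(s))
  byte[8]=0xAD cont=1 payload=0x2D=45: acc |= 45<<0 -> acc=45 shift=7
  byte[9]=0x98 cont=1 payload=0x18=24: acc |= 24<<7 -> acc=3117 shift=14
  byte[10]=0x71 cont=0 payload=0x71=113: acc |= 113<<14 -> acc=1854509 shift=21 [end]
Varint 5: bytes[8:11] = AD 98 71 -> value 1854509 (3 byte(s))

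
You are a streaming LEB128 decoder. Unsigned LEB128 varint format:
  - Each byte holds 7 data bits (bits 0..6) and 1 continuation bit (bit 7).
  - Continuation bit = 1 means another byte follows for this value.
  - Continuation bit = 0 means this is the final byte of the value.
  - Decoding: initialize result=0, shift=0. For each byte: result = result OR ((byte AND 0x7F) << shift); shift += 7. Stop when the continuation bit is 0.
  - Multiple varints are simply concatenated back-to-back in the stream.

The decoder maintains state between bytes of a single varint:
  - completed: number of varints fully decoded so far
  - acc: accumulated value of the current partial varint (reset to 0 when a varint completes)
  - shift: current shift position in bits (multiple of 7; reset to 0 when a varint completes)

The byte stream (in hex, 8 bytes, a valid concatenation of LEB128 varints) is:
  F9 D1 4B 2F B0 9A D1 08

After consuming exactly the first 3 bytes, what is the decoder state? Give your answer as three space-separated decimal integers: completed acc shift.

Answer: 1 0 0

Derivation:
byte[0]=0xF9 cont=1 payload=0x79: acc |= 121<<0 -> completed=0 acc=121 shift=7
byte[1]=0xD1 cont=1 payload=0x51: acc |= 81<<7 -> completed=0 acc=10489 shift=14
byte[2]=0x4B cont=0 payload=0x4B: varint #1 complete (value=1239289); reset -> completed=1 acc=0 shift=0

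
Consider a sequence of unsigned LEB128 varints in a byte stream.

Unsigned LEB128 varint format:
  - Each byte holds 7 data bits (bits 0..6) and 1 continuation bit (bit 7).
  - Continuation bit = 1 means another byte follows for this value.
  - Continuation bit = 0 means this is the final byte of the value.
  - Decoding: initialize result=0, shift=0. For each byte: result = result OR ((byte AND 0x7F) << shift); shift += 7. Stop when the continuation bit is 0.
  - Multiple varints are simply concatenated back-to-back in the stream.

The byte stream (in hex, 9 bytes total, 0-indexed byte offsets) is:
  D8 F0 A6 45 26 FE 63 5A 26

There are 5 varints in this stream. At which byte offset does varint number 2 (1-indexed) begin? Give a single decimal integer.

  byte[0]=0xD8 cont=1 payload=0x58=88: acc |= 88<<0 -> acc=88 shift=7
  byte[1]=0xF0 cont=1 payload=0x70=112: acc |= 112<<7 -> acc=14424 shift=14
  byte[2]=0xA6 cont=1 payload=0x26=38: acc |= 38<<14 -> acc=637016 shift=21
  byte[3]=0x45 cont=0 payload=0x45=69: acc |= 69<<21 -> acc=145340504 shift=28 [end]
Varint 1: bytes[0:4] = D8 F0 A6 45 -> value 145340504 (4 byte(s))
  byte[4]=0x26 cont=0 payload=0x26=38: acc |= 38<<0 -> acc=38 shift=7 [end]
Varint 2: bytes[4:5] = 26 -> value 38 (1 byte(s))
  byte[5]=0xFE cont=1 payload=0x7E=126: acc |= 126<<0 -> acc=126 shift=7
  byte[6]=0x63 cont=0 payload=0x63=99: acc |= 99<<7 -> acc=12798 shift=14 [end]
Varint 3: bytes[5:7] = FE 63 -> value 12798 (2 byte(s))
  byte[7]=0x5A cont=0 payload=0x5A=90: acc |= 90<<0 -> acc=90 shift=7 [end]
Varint 4: bytes[7:8] = 5A -> value 90 (1 byte(s))
  byte[8]=0x26 cont=0 payload=0x26=38: acc |= 38<<0 -> acc=38 shift=7 [end]
Varint 5: bytes[8:9] = 26 -> value 38 (1 byte(s))

Answer: 4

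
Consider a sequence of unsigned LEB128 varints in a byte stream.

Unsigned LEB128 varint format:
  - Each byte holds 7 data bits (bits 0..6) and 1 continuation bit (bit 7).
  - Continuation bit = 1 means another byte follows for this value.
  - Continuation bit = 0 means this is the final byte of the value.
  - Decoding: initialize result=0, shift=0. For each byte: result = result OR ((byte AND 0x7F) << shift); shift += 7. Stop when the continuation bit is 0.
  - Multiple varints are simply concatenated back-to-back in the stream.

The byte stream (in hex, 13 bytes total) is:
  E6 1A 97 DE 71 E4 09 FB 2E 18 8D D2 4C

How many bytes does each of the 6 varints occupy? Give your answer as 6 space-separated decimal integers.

Answer: 2 3 2 2 1 3

Derivation:
  byte[0]=0xE6 cont=1 payload=0x66=102: acc |= 102<<0 -> acc=102 shift=7
  byte[1]=0x1A cont=0 payload=0x1A=26: acc |= 26<<7 -> acc=3430 shift=14 [end]
Varint 1: bytes[0:2] = E6 1A -> value 3430 (2 byte(s))
  byte[2]=0x97 cont=1 payload=0x17=23: acc |= 23<<0 -> acc=23 shift=7
  byte[3]=0xDE cont=1 payload=0x5E=94: acc |= 94<<7 -> acc=12055 shift=14
  byte[4]=0x71 cont=0 payload=0x71=113: acc |= 113<<14 -> acc=1863447 shift=21 [end]
Varint 2: bytes[2:5] = 97 DE 71 -> value 1863447 (3 byte(s))
  byte[5]=0xE4 cont=1 payload=0x64=100: acc |= 100<<0 -> acc=100 shift=7
  byte[6]=0x09 cont=0 payload=0x09=9: acc |= 9<<7 -> acc=1252 shift=14 [end]
Varint 3: bytes[5:7] = E4 09 -> value 1252 (2 byte(s))
  byte[7]=0xFB cont=1 payload=0x7B=123: acc |= 123<<0 -> acc=123 shift=7
  byte[8]=0x2E cont=0 payload=0x2E=46: acc |= 46<<7 -> acc=6011 shift=14 [end]
Varint 4: bytes[7:9] = FB 2E -> value 6011 (2 byte(s))
  byte[9]=0x18 cont=0 payload=0x18=24: acc |= 24<<0 -> acc=24 shift=7 [end]
Varint 5: bytes[9:10] = 18 -> value 24 (1 byte(s))
  byte[10]=0x8D cont=1 payload=0x0D=13: acc |= 13<<0 -> acc=13 shift=7
  byte[11]=0xD2 cont=1 payload=0x52=82: acc |= 82<<7 -> acc=10509 shift=14
  byte[12]=0x4C cont=0 payload=0x4C=76: acc |= 76<<14 -> acc=1255693 shift=21 [end]
Varint 6: bytes[10:13] = 8D D2 4C -> value 1255693 (3 byte(s))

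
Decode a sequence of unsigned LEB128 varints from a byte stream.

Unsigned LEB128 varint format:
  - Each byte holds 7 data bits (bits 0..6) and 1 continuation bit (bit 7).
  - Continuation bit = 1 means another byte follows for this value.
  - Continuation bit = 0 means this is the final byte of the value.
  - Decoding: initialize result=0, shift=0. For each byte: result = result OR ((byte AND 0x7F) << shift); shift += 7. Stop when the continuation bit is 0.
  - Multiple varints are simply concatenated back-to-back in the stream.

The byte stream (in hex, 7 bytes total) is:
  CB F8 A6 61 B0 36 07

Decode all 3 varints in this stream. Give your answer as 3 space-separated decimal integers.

Answer: 204061771 6960 7

Derivation:
  byte[0]=0xCB cont=1 payload=0x4B=75: acc |= 75<<0 -> acc=75 shift=7
  byte[1]=0xF8 cont=1 payload=0x78=120: acc |= 120<<7 -> acc=15435 shift=14
  byte[2]=0xA6 cont=1 payload=0x26=38: acc |= 38<<14 -> acc=638027 shift=21
  byte[3]=0x61 cont=0 payload=0x61=97: acc |= 97<<21 -> acc=204061771 shift=28 [end]
Varint 1: bytes[0:4] = CB F8 A6 61 -> value 204061771 (4 byte(s))
  byte[4]=0xB0 cont=1 payload=0x30=48: acc |= 48<<0 -> acc=48 shift=7
  byte[5]=0x36 cont=0 payload=0x36=54: acc |= 54<<7 -> acc=6960 shift=14 [end]
Varint 2: bytes[4:6] = B0 36 -> value 6960 (2 byte(s))
  byte[6]=0x07 cont=0 payload=0x07=7: acc |= 7<<0 -> acc=7 shift=7 [end]
Varint 3: bytes[6:7] = 07 -> value 7 (1 byte(s))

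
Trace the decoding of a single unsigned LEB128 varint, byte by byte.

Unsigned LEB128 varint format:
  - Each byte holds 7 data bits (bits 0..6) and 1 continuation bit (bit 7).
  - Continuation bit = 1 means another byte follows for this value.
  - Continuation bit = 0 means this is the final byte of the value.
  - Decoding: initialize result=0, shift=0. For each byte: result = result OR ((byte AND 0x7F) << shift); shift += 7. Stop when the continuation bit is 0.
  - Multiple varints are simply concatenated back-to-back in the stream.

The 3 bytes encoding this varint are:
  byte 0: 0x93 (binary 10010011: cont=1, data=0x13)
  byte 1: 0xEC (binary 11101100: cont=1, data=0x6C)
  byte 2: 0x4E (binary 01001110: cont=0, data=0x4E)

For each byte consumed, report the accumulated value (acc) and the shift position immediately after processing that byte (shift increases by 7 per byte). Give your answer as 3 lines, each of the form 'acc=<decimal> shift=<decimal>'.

byte 0=0x93: payload=0x13=19, contrib = 19<<0 = 19; acc -> 19, shift -> 7
byte 1=0xEC: payload=0x6C=108, contrib = 108<<7 = 13824; acc -> 13843, shift -> 14
byte 2=0x4E: payload=0x4E=78, contrib = 78<<14 = 1277952; acc -> 1291795, shift -> 21

Answer: acc=19 shift=7
acc=13843 shift=14
acc=1291795 shift=21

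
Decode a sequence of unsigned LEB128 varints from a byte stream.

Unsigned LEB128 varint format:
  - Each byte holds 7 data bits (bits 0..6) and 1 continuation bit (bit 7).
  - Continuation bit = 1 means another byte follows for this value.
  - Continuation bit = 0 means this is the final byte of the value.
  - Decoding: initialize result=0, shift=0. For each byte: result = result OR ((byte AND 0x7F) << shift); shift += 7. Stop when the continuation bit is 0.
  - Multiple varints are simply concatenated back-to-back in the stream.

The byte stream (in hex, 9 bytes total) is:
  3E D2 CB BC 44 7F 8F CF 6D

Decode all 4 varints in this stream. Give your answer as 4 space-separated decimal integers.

  byte[0]=0x3E cont=0 payload=0x3E=62: acc |= 62<<0 -> acc=62 shift=7 [end]
Varint 1: bytes[0:1] = 3E -> value 62 (1 byte(s))
  byte[1]=0xD2 cont=1 payload=0x52=82: acc |= 82<<0 -> acc=82 shift=7
  byte[2]=0xCB cont=1 payload=0x4B=75: acc |= 75<<7 -> acc=9682 shift=14
  byte[3]=0xBC cont=1 payload=0x3C=60: acc |= 60<<14 -> acc=992722 shift=21
  byte[4]=0x44 cont=0 payload=0x44=68: acc |= 68<<21 -> acc=143599058 shift=28 [end]
Varint 2: bytes[1:5] = D2 CB BC 44 -> value 143599058 (4 byte(s))
  byte[5]=0x7F cont=0 payload=0x7F=127: acc |= 127<<0 -> acc=127 shift=7 [end]
Varint 3: bytes[5:6] = 7F -> value 127 (1 byte(s))
  byte[6]=0x8F cont=1 payload=0x0F=15: acc |= 15<<0 -> acc=15 shift=7
  byte[7]=0xCF cont=1 payload=0x4F=79: acc |= 79<<7 -> acc=10127 shift=14
  byte[8]=0x6D cont=0 payload=0x6D=109: acc |= 109<<14 -> acc=1795983 shift=21 [end]
Varint 4: bytes[6:9] = 8F CF 6D -> value 1795983 (3 byte(s))

Answer: 62 143599058 127 1795983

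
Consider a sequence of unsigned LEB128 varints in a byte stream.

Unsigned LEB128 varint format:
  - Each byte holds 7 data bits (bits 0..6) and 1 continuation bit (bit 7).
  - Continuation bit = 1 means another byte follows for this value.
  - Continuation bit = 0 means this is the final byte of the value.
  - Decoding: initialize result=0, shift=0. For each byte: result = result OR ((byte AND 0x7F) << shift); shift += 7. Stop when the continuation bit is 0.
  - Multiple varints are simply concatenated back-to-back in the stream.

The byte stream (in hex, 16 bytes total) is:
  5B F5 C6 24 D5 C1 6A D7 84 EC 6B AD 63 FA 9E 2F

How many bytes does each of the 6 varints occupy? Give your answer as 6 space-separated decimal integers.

  byte[0]=0x5B cont=0 payload=0x5B=91: acc |= 91<<0 -> acc=91 shift=7 [end]
Varint 1: bytes[0:1] = 5B -> value 91 (1 byte(s))
  byte[1]=0xF5 cont=1 payload=0x75=117: acc |= 117<<0 -> acc=117 shift=7
  byte[2]=0xC6 cont=1 payload=0x46=70: acc |= 70<<7 -> acc=9077 shift=14
  byte[3]=0x24 cont=0 payload=0x24=36: acc |= 36<<14 -> acc=598901 shift=21 [end]
Varint 2: bytes[1:4] = F5 C6 24 -> value 598901 (3 byte(s))
  byte[4]=0xD5 cont=1 payload=0x55=85: acc |= 85<<0 -> acc=85 shift=7
  byte[5]=0xC1 cont=1 payload=0x41=65: acc |= 65<<7 -> acc=8405 shift=14
  byte[6]=0x6A cont=0 payload=0x6A=106: acc |= 106<<14 -> acc=1745109 shift=21 [end]
Varint 3: bytes[4:7] = D5 C1 6A -> value 1745109 (3 byte(s))
  byte[7]=0xD7 cont=1 payload=0x57=87: acc |= 87<<0 -> acc=87 shift=7
  byte[8]=0x84 cont=1 payload=0x04=4: acc |= 4<<7 -> acc=599 shift=14
  byte[9]=0xEC cont=1 payload=0x6C=108: acc |= 108<<14 -> acc=1770071 shift=21
  byte[10]=0x6B cont=0 payload=0x6B=107: acc |= 107<<21 -> acc=226165335 shift=28 [end]
Varint 4: bytes[7:11] = D7 84 EC 6B -> value 226165335 (4 byte(s))
  byte[11]=0xAD cont=1 payload=0x2D=45: acc |= 45<<0 -> acc=45 shift=7
  byte[12]=0x63 cont=0 payload=0x63=99: acc |= 99<<7 -> acc=12717 shift=14 [end]
Varint 5: bytes[11:13] = AD 63 -> value 12717 (2 byte(s))
  byte[13]=0xFA cont=1 payload=0x7A=122: acc |= 122<<0 -> acc=122 shift=7
  byte[14]=0x9E cont=1 payload=0x1E=30: acc |= 30<<7 -> acc=3962 shift=14
  byte[15]=0x2F cont=0 payload=0x2F=47: acc |= 47<<14 -> acc=774010 shift=21 [end]
Varint 6: bytes[13:16] = FA 9E 2F -> value 774010 (3 byte(s))

Answer: 1 3 3 4 2 3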